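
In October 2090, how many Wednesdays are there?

4

October 2090 has 31 days and begins on Sunday.
The first Wednesday is October 4.
Wednesdays fall on 4, 11, 18, 25 — that's 4.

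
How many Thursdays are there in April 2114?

4

April 2114 has 30 days and begins on Sunday.
The first Thursday is April 5.
Thursdays fall on 5, 12, 19, 26 — that's 4.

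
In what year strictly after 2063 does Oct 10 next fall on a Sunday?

From one year to the next, a fixed date's weekday advances by 1, or by 2 when a Feb 29 lies between the two dates.
2063: October 10 is Wednesday.
2064: Friday (+2)
2065: Saturday (+1)
2066: Sunday (+1)
Oct 10 falls on a Sunday in 2066.

2066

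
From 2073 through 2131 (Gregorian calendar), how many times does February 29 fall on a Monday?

Leap years in 2073–2131: 13 of them.
Feb 29 weekday advances by 5 (mod 7) from one leap year to the next four years later (or differs when a century non-leap intervenes).
Leap-day weekdays: 2076:Sat 2080:Thu 2084:Tue 2088:Sun 2092:Fri 2096:Wed 2104:Fri 2108:Wed 2112:Mon✓ 2116:Sat 2120:Thu 2124:Tue 2128:Sun
Monday: 2112 → 1.

1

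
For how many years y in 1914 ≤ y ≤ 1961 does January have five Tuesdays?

20

January has 31 days; it has five Tuesdays when Tuesday falls among the first (month-length − 28) days — i.e. when January 1 is one of Tuesday/Monday/Sunday.
January 1 by year: 1914:Thu 1915:Fri 1916:Sat 1917:Mon✓ 1918:Tue✓ 1919:Wed 1920:Thu 1921:Sat 1922:Sun✓ 1923:Mon✓ 1924:Tue✓ 1925:Thu 1926:Fri 1927:Sat 1928:Sun✓ …(18 more)… 1947:Wed 1948:Thu 1949:Sat 1950:Sun✓ 1951:Mon✓ 1952:Tue✓ 1953:Thu 1954:Fri 1955:Sat 1956:Sun✓ 1957:Tue✓ 1958:Wed 1959:Thu 1960:Fri 1961:Sun✓
Years with five Tuesdays: 1917, 1918, 1922, 1923, 1924, 1928, 1929, 1933, 1934, 1935, 1939, 1940, 1945, 1946, 1950, 1951, 1952, 1956, 1957, 1961 → 20.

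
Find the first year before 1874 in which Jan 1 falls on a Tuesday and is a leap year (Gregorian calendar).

1856

Jan 1 advances by 2 weekdays after a leap year and by 1 after a common year.
1874: Jan 1 is Thursday.
1873: Wednesday
1872: Monday (leap)
1871: Sunday
1870: Saturday
1869: Friday
1868: Wednesday (leap)
1867: Tuesday
1866: Monday
1865: Sunday
1864: Friday (leap)
1863: Thursday
1862: Wednesday
1861: Tuesday
1860: Sunday (leap)
1859: Saturday
1858: Friday
1857: Thursday
1856: Tuesday (leap)
1856 begins on a Tuesday and is a leap year.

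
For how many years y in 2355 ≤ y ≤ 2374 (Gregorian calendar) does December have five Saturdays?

9

December has 31 days; it has five Saturdays when Saturday falls among the first (month-length − 28) days — i.e. when December 1 is one of Saturday/Friday/Thursday.
December 1 by year: 2355:Thu✓ 2356:Sat✓ 2357:Sun 2358:Mon 2359:Tue 2360:Thu✓ 2361:Fri✓ 2362:Sat✓ 2363:Sun 2364:Tue 2365:Wed 2366:Thu✓ 2367:Fri✓ 2368:Sun 2369:Mon 2370:Tue 2371:Wed 2372:Fri✓ 2373:Sat✓ 2374:Sun
Years with five Saturdays: 2355, 2356, 2360, 2361, 2362, 2366, 2367, 2372, 2373 → 9.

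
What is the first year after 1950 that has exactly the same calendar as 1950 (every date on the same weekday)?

1961

Two years share a calendar iff Jan 1 falls on the same weekday and both are leap or both are common. 1950: Jan 1 is Sunday, common year.
1951: Jan 1 Monday, common
1952: Jan 1 Tuesday, leap
1953: Jan 1 Thursday, common
1954: Jan 1 Friday, common
1955: Jan 1 Saturday, common
1956: Jan 1 Sunday, leap
1957: Jan 1 Tuesday, common
1958: Jan 1 Wednesday, common
1959: Jan 1 Thursday, common
1960: Jan 1 Friday, leap
1961: Jan 1 Sunday, common
1961 matches on both conditions.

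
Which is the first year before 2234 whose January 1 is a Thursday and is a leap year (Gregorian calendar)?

2224

Jan 1 advances by 2 weekdays after a leap year and by 1 after a common year.
2234: Jan 1 is Wednesday.
2233: Tuesday
2232: Sunday (leap)
2231: Saturday
2230: Friday
2229: Thursday
2228: Tuesday (leap)
2227: Monday
2226: Sunday
2225: Saturday
2224: Thursday (leap)
2224 begins on a Thursday and is a leap year.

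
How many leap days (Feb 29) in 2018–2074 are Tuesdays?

Leap years in 2018–2074: 14 of them.
Feb 29 weekday advances by 5 (mod 7) from one leap year to the next four years later (or differs when a century non-leap intervenes).
Leap-day weekdays: 2020:Sat 2024:Thu 2028:Tue✓ 2032:Sun 2036:Fri 2040:Wed 2044:Mon 2048:Sat 2052:Thu 2056:Tue✓ 2060:Sun 2064:Fri 2068:Wed 2072:Mon
Tuesday: 2028, 2056 → 2.

2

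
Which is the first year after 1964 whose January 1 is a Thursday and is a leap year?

1976

Jan 1 advances by 2 weekdays after a leap year and by 1 after a common year.
1964: Jan 1 is Wednesday (leap).
1965: Friday
1966: Saturday
1967: Sunday
1968: Monday (leap)
1969: Wednesday
1970: Thursday
1971: Friday
1972: Saturday (leap)
1973: Monday
1974: Tuesday
1975: Wednesday
1976: Thursday (leap)
1976 begins on a Thursday and is a leap year.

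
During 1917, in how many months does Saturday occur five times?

4

A month of length L has five Saturdays iff its first Saturday is on day ≤ L−28 (so day 1–3 in a 31-day month, 1–2 in a 30-day month, day 1 in a leap February).
Checking each month of 1917: Jan starts Mon (31d); Feb starts Thu (28d); Mar starts Thu (31d) ✓; Apr starts Sun (30d); May starts Tue (31d); Jun starts Fri (30d) ✓; Jul starts Sun (31d); Aug starts Wed (31d); Sep starts Sat (30d) ✓; Oct starts Mon (31d); Nov starts Thu (30d); Dec starts Sat (31d) ✓.
Five-Saturday months: March, June, September, December → 4.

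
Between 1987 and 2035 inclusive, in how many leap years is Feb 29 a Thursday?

2

Leap years in 1987–2035: 12 of them.
Feb 29 weekday advances by 5 (mod 7) from one leap year to the next four years later (or differs when a century non-leap intervenes).
Leap-day weekdays: 1988:Mon 1992:Sat 1996:Thu✓ 2000:Tue 2004:Sun 2008:Fri 2012:Wed 2016:Mon 2020:Sat 2024:Thu✓ 2028:Tue 2032:Sun
Thursday: 1996, 2024 → 2.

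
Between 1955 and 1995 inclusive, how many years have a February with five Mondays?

February has 28 days (29 in leap years); it has five Mondays when Monday falls among the first (month-length − 28) days — i.e. when February 1 is Monday in a leap year (never in a common year).
February 1 by year: 1955:Tue 1956:Wed 1957:Fri 1958:Sat 1959:Sun 1960:Mon✓ 1961:Wed 1962:Thu 1963:Fri 1964:Sat 1965:Mon 1966:Tue 1967:Wed 1968:Thu 1969:Sat …(11 more)… 1981:Sun 1982:Mon 1983:Tue 1984:Wed 1985:Fri 1986:Sat 1987:Sun 1988:Mon✓ 1989:Wed 1990:Thu 1991:Fri 1992:Sat 1993:Mon 1994:Tue 1995:Wed
Years with five Mondays: 1960, 1988 → 2.

2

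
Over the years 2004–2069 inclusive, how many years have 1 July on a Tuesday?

9

Track 1 July's weekday year by year (advancing +1, or +2 across a Feb 29):
  2004: Thu  2005: Fri (+1)  2006: Sat (+1)  2007: Sun (+1)  2008: Tue (+2) ✓
  2009: Wed (+1)  2010: Thu (+1)  2011: Fri (+1)  2012: Sun (+2)  2013: Mon (+1)
  2014: Tue (+1) ✓  2015: Wed (+1)  2016: Fri (+2)  2017: Sat (+1)  … (38 more years) …
  2056: Sat (+2)  2057: Sun (+1)  2058: Mon (+1)  2059: Tue (+1) ✓  2060: Thu (+2)
  2061: Fri (+1)  2062: Sat (+1)  2063: Sun (+1)  2064: Tue (+2) ✓  2065: Wed (+1)
  2066: Thu (+1)  2067: Fri (+1)  2068: Sun (+2)  2069: Mon (+1)
Tuesday years: 2008, 2014, 2025, 2031, 2036, 2042, 2053, 2059, 2064 — 9 in total.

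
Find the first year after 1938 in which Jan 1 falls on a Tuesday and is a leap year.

1952

Jan 1 advances by 2 weekdays after a leap year and by 1 after a common year.
1938: Jan 1 is Saturday.
1939: Sunday
1940: Monday (leap)
1941: Wednesday
1942: Thursday
1943: Friday
1944: Saturday (leap)
1945: Monday
1946: Tuesday
1947: Wednesday
1948: Thursday (leap)
1949: Saturday
1950: Sunday
1951: Monday
1952: Tuesday (leap)
1952 begins on a Tuesday and is a leap year.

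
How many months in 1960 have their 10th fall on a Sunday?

3

Check the 10th of each month of 1960: Jan 10: Sun, Feb 10: Wed, Mar 10: Thu, Apr 10: Sun, May 10: Tue, Jun 10: Fri, Jul 10: Sun, Aug 10: Wed, Sep 10: Sat, Oct 10: Mon, Nov 10: Thu, Dec 10: Sat.
Sunday occurs in January, April, July — 3 months.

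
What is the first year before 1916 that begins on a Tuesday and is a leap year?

Jan 1 advances by 2 weekdays after a leap year and by 1 after a common year.
1916: Jan 1 is Saturday (leap).
1915: Friday
1914: Thursday
1913: Wednesday
1912: Monday (leap)
1911: Sunday
1910: Saturday
1909: Friday
1908: Wednesday (leap)
1907: Tuesday
1906: Monday
1905: Sunday
1904: Friday (leap)
1903: Thursday
1902: Wednesday
1901: Tuesday
1900: Monday
1899: Sunday
1898: Saturday
1897: Friday
1896: Wednesday (leap)
1895: Tuesday
1894: Monday
1893: Sunday
1892: Friday (leap)
1891: Thursday
1890: Wednesday
1889: Tuesday
1888: Sunday (leap)
1887: Saturday
1886: Friday
1885: Thursday
1884: Tuesday (leap)
1884 begins on a Tuesday and is a leap year.

1884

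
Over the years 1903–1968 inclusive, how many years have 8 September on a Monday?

8

Track 8 September's weekday year by year (advancing +1, or +2 across a Feb 29):
  1903: Tue  1904: Thu (+2)  1905: Fri (+1)  1906: Sat (+1)  1907: Sun (+1)
  1908: Tue (+2)  1909: Wed (+1)  1910: Thu (+1)  1911: Fri (+1)  1912: Sun (+2)
  1913: Mon (+1) ✓  1914: Tue (+1)  1915: Wed (+1)  1916: Fri (+2)  … (38 more years) …
  1955: Thu (+1)  1956: Sat (+2)  1957: Sun (+1)  1958: Mon (+1) ✓  1959: Tue (+1)
  1960: Thu (+2)  1961: Fri (+1)  1962: Sat (+1)  1963: Sun (+1)  1964: Tue (+2)
  1965: Wed (+1)  1966: Thu (+1)  1967: Fri (+1)  1968: Sun (+2)
Monday years: 1913, 1919, 1924, 1930, 1941, 1947, 1952, 1958 — 8 in total.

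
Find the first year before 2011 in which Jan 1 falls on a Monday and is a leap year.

1996

Jan 1 advances by 2 weekdays after a leap year and by 1 after a common year.
2011: Jan 1 is Saturday.
2010: Friday
2009: Thursday
2008: Tuesday (leap)
2007: Monday
2006: Sunday
2005: Saturday
2004: Thursday (leap)
2003: Wednesday
2002: Tuesday
2001: Monday
2000: Saturday (leap)
1999: Friday
1998: Thursday
1997: Wednesday
1996: Monday (leap)
1996 begins on a Monday and is a leap year.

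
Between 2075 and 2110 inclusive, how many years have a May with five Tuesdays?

14

May has 31 days; it has five Tuesdays when Tuesday falls among the first (month-length − 28) days — i.e. when May 1 is one of Tuesday/Monday/Sunday.
May 1 by year: 2075:Wed 2076:Fri 2077:Sat 2078:Sun✓ 2079:Mon✓ 2080:Wed 2081:Thu 2082:Fri 2083:Sat 2084:Mon✓ 2085:Tue✓ 2086:Wed 2087:Thu 2088:Sat 2089:Sun✓ …(6 more)… 2096:Tue✓ 2097:Wed 2098:Thu 2099:Fri 2100:Sat 2101:Sun✓ 2102:Mon✓ 2103:Tue✓ 2104:Thu 2105:Fri 2106:Sat 2107:Sun✓ 2108:Tue✓ 2109:Wed 2110:Thu
Years with five Tuesdays: 2078, 2079, 2084, 2085, 2089, 2090, 2091, 2095, 2096, 2101, 2102, 2103, 2107, 2108 → 14.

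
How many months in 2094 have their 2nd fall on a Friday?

Check the 2nd of each month of 2094: Jan 2: Sat, Feb 2: Tue, Mar 2: Tue, Apr 2: Fri, May 2: Sun, Jun 2: Wed, Jul 2: Fri, Aug 2: Mon, Sep 2: Thu, Oct 2: Sat, Nov 2: Tue, Dec 2: Thu.
Friday occurs in April, July — 2 months.

2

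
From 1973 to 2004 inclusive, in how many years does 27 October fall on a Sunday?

5

Track 27 October's weekday year by year (advancing +1, or +2 across a Feb 29):
  1973: Sat  1974: Sun (+1) ✓  1975: Mon (+1)  1976: Wed (+2)  1977: Thu (+1)
  1978: Fri (+1)  1979: Sat (+1)  1980: Mon (+2)  1981: Tue (+1)  1982: Wed (+1)
  1983: Thu (+1)  1984: Sat (+2)  1985: Sun (+1) ✓  1986: Mon (+1)  … (4 more years) …
  1991: Sun (+1) ✓  1992: Tue (+2)  1993: Wed (+1)  1994: Thu (+1)  1995: Fri (+1)
  1996: Sun (+2) ✓  1997: Mon (+1)  1998: Tue (+1)  1999: Wed (+1)  2000: Fri (+2)
  2001: Sat (+1)  2002: Sun (+1) ✓  2003: Mon (+1)  2004: Wed (+2)
Sunday years: 1974, 1985, 1991, 1996, 2002 — 5 in total.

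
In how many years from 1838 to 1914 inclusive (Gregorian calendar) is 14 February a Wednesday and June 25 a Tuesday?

Check each year's weekday for 14 February and June 25:
  1838: Wed/Mon  1839: Thu/Tue  1840: Fri/Thu  1841: Sun/Fri  1842: Mon/Sat  1843: Tue/Sun  1844: Wed/Tue ✓  1845: Fri/Wed  1846: Sat/Thu  1847: Sun/Fri  1848: Mon/Sun  1849: Wed/Mon  1850: Thu/Tue  1851: Fri/Wed  …(49 more)…  1901: Thu/Tue  1902: Fri/Wed  1903: Sat/Thu  1904: Sun/Sat  1905: Tue/Sun  1906: Wed/Mon  1907: Thu/Tue  1908: Fri/Thu  1909: Sun/Fri  1910: Mon/Sat  1911: Tue/Sun  1912: Wed/Tue ✓  1913: Fri/Wed  1914: Sat/Thu
Both conditions hold in: 1844, 1872, 1912 — 3.

3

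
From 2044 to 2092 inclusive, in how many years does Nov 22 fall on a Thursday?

Track Nov 22's weekday year by year (advancing +1, or +2 across a Feb 29):
  2044: Tue  2045: Wed (+1)  2046: Thu (+1) ✓  2047: Fri (+1)  2048: Sun (+2)
  2049: Mon (+1)  2050: Tue (+1)  2051: Wed (+1)  2052: Fri (+2)  2053: Sat (+1)
  2054: Sun (+1)  2055: Mon (+1)  2056: Wed (+2)  2057: Thu (+1) ✓  … (21 more years) …
  2079: Wed (+1)  2080: Fri (+2)  2081: Sat (+1)  2082: Sun (+1)  2083: Mon (+1)
  2084: Wed (+2)  2085: Thu (+1) ✓  2086: Fri (+1)  2087: Sat (+1)  2088: Mon (+2)
  2089: Tue (+1)  2090: Wed (+1)  2091: Thu (+1) ✓  2092: Sat (+2)
Thursday years: 2046, 2057, 2063, 2068, 2074, 2085, 2091 — 7 in total.

7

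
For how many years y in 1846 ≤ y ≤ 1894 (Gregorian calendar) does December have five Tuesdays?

December has 31 days; it has five Tuesdays when Tuesday falls among the first (month-length − 28) days — i.e. when December 1 is one of Tuesday/Monday/Sunday.
December 1 by year: 1846:Tue✓ 1847:Wed 1848:Fri 1849:Sat 1850:Sun✓ 1851:Mon✓ 1852:Wed 1853:Thu 1854:Fri 1855:Sat 1856:Mon✓ 1857:Tue✓ 1858:Wed 1859:Thu 1860:Sat …(19 more)… 1880:Wed 1881:Thu 1882:Fri 1883:Sat 1884:Mon✓ 1885:Tue✓ 1886:Wed 1887:Thu 1888:Sat 1889:Sun✓ 1890:Mon✓ 1891:Tue✓ 1892:Thu 1893:Fri 1894:Sat
Years with five Tuesdays: 1846, 1850, 1851, 1856, 1857, 1861, 1862, 1863, 1867, 1868, 1872, 1873, 1874, 1878, 1879, 1884, 1885, 1889, 1890, 1891 → 20.

20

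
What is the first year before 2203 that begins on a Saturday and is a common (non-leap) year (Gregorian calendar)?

Jan 1 advances by 2 weekdays after a leap year and by 1 after a common year.
2203: Jan 1 is Saturday.
2202: Friday
2201: Thursday
2200: Wednesday
2199: Tuesday
2198: Monday
2197: Sunday
2196: Friday (leap)
2195: Thursday
2194: Wednesday
2193: Tuesday
2192: Sunday (leap)
2191: Saturday
2191 begins on a Saturday and is a common year.

2191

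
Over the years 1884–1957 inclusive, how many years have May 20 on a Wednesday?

11

Track May 20's weekday year by year (advancing +1, or +2 across a Feb 29):
  1884: Tue  1885: Wed (+1) ✓  1886: Thu (+1)  1887: Fri (+1)  1888: Sun (+2)
  1889: Mon (+1)  1890: Tue (+1)  1891: Wed (+1) ✓  1892: Fri (+2)  1893: Sat (+1)
  1894: Sun (+1)  1895: Mon (+1)  1896: Wed (+2) ✓  1897: Thu (+1)  … (46 more years) …
  1944: Sat (+2)  1945: Sun (+1)  1946: Mon (+1)  1947: Tue (+1)  1948: Thu (+2)
  1949: Fri (+1)  1950: Sat (+1)  1951: Sun (+1)  1952: Tue (+2)  1953: Wed (+1) ✓
  1954: Thu (+1)  1955: Fri (+1)  1956: Sun (+2)  1957: Mon (+1)
Wednesday years: 1885, 1891, 1896, 1903, 1908, 1914, 1925, 1931, 1936, 1942, 1953 — 11 in total.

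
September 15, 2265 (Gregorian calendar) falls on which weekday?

Friday

January 1, 2265 is a Sunday.
September 15 is day 258 of the year, i.e. 257 days after Jan 1.
257 mod 7 = 5, so advance 5 weekdays from Sunday: Friday.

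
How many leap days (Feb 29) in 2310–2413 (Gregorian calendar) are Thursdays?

Leap years in 2310–2413: 26 of them.
Feb 29 weekday advances by 5 (mod 7) from one leap year to the next four years later (or differs when a century non-leap intervenes).
Leap-day weekdays: 2312:Thu✓ 2316:Tue 2320:Sun 2324:Fri 2328:Wed 2332:Mon 2336:Sat 2340:Thu✓ 2344:Tue 2348:Sun 2352:Fri 2356:Wed 2360:Mon 2364:Sat 2368:Thu✓ 2372:Tue 2376:Sun 2380:Fri 2384:Wed 2388:Mon 2392:Sat 2396:Thu✓ 2400:Tue 2404:Sun 2408:Fri 2412:Wed
Thursday: 2312, 2340, 2368, 2396 → 4.

4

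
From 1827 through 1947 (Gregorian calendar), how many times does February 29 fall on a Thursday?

Leap years in 1827–1947: 29 of them.
Feb 29 weekday advances by 5 (mod 7) from one leap year to the next four years later (or differs when a century non-leap intervenes).
Leap-day weekdays: 1828:Fri 1832:Wed 1836:Mon 1840:Sat 1844:Thu✓ 1848:Tue 1852:Sun 1856:Fri 1860:Wed 1864:Mon 1868:Sat 1872:Thu✓ 1876:Tue …(3 more)… 1892:Mon 1896:Sat 1904:Mon 1908:Sat 1912:Thu✓ 1916:Tue 1920:Sun 1924:Fri 1928:Wed 1932:Mon 1936:Sat 1940:Thu✓ 1944:Tue
Thursday: 1844, 1872, 1912, 1940 → 4.

4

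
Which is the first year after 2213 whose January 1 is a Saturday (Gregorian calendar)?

Jan 1 advances by 2 weekdays after a leap year and by 1 after a common year.
2213: Jan 1 is Friday.
2214: Saturday
2214 begins on a Saturday

2214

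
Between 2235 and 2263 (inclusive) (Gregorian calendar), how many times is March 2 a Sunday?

4

Track March 2's weekday year by year (advancing +1, or +2 across a Feb 29):
  2235: Mon  2236: Wed (+2)  2237: Thu (+1)  2238: Fri (+1)  2239: Sat (+1)
  2240: Mon (+2)  2241: Tue (+1)  2242: Wed (+1)  2243: Thu (+1)  2244: Sat (+2)
  2245: Sun (+1) ✓  2246: Mon (+1)  2247: Tue (+1)  2248: Thu (+2)  2249: Fri (+1)
  2250: Sat (+1)  2251: Sun (+1) ✓  2252: Tue (+2)  2253: Wed (+1)  2254: Thu (+1)
  2255: Fri (+1)  2256: Sun (+2) ✓  2257: Mon (+1)  2258: Tue (+1)  2259: Wed (+1)
  2260: Fri (+2)  2261: Sat (+1)  2262: Sun (+1) ✓  2263: Mon (+1)
Sunday years: 2245, 2251, 2256, 2262 — 4 in total.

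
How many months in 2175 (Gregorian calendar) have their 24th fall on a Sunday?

2

Check the 24th of each month of 2175: Jan 24: Tue, Feb 24: Fri, Mar 24: Fri, Apr 24: Mon, May 24: Wed, Jun 24: Sat, Jul 24: Mon, Aug 24: Thu, Sep 24: Sun, Oct 24: Tue, Nov 24: Fri, Dec 24: Sun.
Sunday occurs in September, December — 2 months.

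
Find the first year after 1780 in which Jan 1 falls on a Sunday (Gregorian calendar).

1786

Jan 1 advances by 2 weekdays after a leap year and by 1 after a common year.
1780: Jan 1 is Saturday (leap).
1781: Monday
1782: Tuesday
1783: Wednesday
1784: Thursday (leap)
1785: Saturday
1786: Sunday
1786 begins on a Sunday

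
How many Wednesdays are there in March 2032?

March 2032 has 31 days and begins on Monday.
The first Wednesday is March 3.
Wednesdays fall on 3, 10, 17, 24, 31 — that's 5.

5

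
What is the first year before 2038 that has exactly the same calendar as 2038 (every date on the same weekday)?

Two years share a calendar iff Jan 1 falls on the same weekday and both are leap or both are common. 2038: Jan 1 is Friday, common year.
2037: Jan 1 Thursday, common
2036: Jan 1 Tuesday, leap
2035: Jan 1 Monday, common
2034: Jan 1 Sunday, common
2033: Jan 1 Saturday, common
2032: Jan 1 Thursday, leap
2031: Jan 1 Wednesday, common
2030: Jan 1 Tuesday, common
2029: Jan 1 Monday, common
2028: Jan 1 Saturday, leap
2027: Jan 1 Friday, common
2027 matches on both conditions.

2027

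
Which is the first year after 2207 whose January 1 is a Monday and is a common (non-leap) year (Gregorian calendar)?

2210

Jan 1 advances by 2 weekdays after a leap year and by 1 after a common year.
2207: Jan 1 is Thursday.
2208: Friday (leap)
2209: Sunday
2210: Monday
2210 begins on a Monday and is a common year.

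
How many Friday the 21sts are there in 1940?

Check the 21st of each month of 1940: Jan 21: Sun, Feb 21: Wed, Mar 21: Thu, Apr 21: Sun, May 21: Tue, Jun 21: Fri, Jul 21: Sun, Aug 21: Wed, Sep 21: Sat, Oct 21: Mon, Nov 21: Thu, Dec 21: Sat.
Friday occurs in June — 1 month.

1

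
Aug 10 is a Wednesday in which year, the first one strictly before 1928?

1927

From one year to the next, a fixed date's weekday advances by 1, or by 2 when a Feb 29 lies between the two dates.
1928: August 10 is Friday.
1927: Wednesday (−2)
Aug 10 falls on a Wednesday in 1927.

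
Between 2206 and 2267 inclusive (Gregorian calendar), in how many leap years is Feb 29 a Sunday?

Leap years in 2206–2267: 15 of them.
Feb 29 weekday advances by 5 (mod 7) from one leap year to the next four years later (or differs when a century non-leap intervenes).
Leap-day weekdays: 2208:Mon 2212:Sat 2216:Thu 2220:Tue 2224:Sun✓ 2228:Fri 2232:Wed 2236:Mon 2240:Sat 2244:Thu 2248:Tue 2252:Sun✓ 2256:Fri 2260:Wed 2264:Mon
Sunday: 2224, 2252 → 2.

2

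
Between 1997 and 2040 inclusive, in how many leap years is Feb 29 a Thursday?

1

Leap years in 1997–2040: 11 of them.
Feb 29 weekday advances by 5 (mod 7) from one leap year to the next four years later (or differs when a century non-leap intervenes).
Leap-day weekdays: 2000:Tue 2004:Sun 2008:Fri 2012:Wed 2016:Mon 2020:Sat 2024:Thu✓ 2028:Tue 2032:Sun 2036:Fri 2040:Wed
Thursday: 2024 → 1.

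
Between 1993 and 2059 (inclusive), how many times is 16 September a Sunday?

9

Track 16 September's weekday year by year (advancing +1, or +2 across a Feb 29):
  1993: Thu  1994: Fri (+1)  1995: Sat (+1)  1996: Mon (+2)  1997: Tue (+1)
  1998: Wed (+1)  1999: Thu (+1)  2000: Sat (+2)  2001: Sun (+1) ✓  2002: Mon (+1)
  2003: Tue (+1)  2004: Thu (+2)  2005: Fri (+1)  2006: Sat (+1)  … (39 more years) …
  2046: Sun (+1) ✓  2047: Mon (+1)  2048: Wed (+2)  2049: Thu (+1)  2050: Fri (+1)
  2051: Sat (+1)  2052: Mon (+2)  2053: Tue (+1)  2054: Wed (+1)  2055: Thu (+1)
  2056: Sat (+2)  2057: Sun (+1) ✓  2058: Mon (+1)  2059: Tue (+1)
Sunday years: 2001, 2007, 2012, 2018, 2029, 2035, 2040, 2046, 2057 — 9 in total.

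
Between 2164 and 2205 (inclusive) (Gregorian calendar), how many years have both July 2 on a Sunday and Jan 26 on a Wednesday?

Check each year's weekday for July 2 and Jan 26:
  2164: Mon/Thu  2165: Tue/Sat  2166: Wed/Sun  2167: Thu/Mon  2168: Sat/Tue  2169: Sun/Thu  2170: Mon/Fri  2171: Tue/Sat  2172: Thu/Sun  2173: Fri/Tue  2174: Sat/Wed  2175: Sun/Thu  2176: Tue/Fri  2177: Wed/Sun  …(14 more)…  2192: Mon/Thu  2193: Tue/Sat  2194: Wed/Sun  2195: Thu/Mon  2196: Sat/Tue  2197: Sun/Thu  2198: Mon/Fri  2199: Tue/Sat  2200: Wed/Sun  2201: Thu/Mon  2202: Fri/Tue  2203: Sat/Wed  2204: Mon/Thu  2205: Tue/Sat
Both conditions hold in: 2180 — 1.

1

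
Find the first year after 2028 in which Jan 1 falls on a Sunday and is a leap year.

2040

Jan 1 advances by 2 weekdays after a leap year and by 1 after a common year.
2028: Jan 1 is Saturday (leap).
2029: Monday
2030: Tuesday
2031: Wednesday
2032: Thursday (leap)
2033: Saturday
2034: Sunday
2035: Monday
2036: Tuesday (leap)
2037: Thursday
2038: Friday
2039: Saturday
2040: Sunday (leap)
2040 begins on a Sunday and is a leap year.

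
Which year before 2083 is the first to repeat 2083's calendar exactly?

2077

Two years share a calendar iff Jan 1 falls on the same weekday and both are leap or both are common. 2083: Jan 1 is Friday, common year.
2082: Jan 1 Thursday, common
2081: Jan 1 Wednesday, common
2080: Jan 1 Monday, leap
2079: Jan 1 Sunday, common
2078: Jan 1 Saturday, common
2077: Jan 1 Friday, common
2077 matches on both conditions.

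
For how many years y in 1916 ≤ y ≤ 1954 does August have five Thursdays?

August has 31 days; it has five Thursdays when Thursday falls among the first (month-length − 28) days — i.e. when August 1 is one of Thursday/Wednesday/Tuesday.
August 1 by year: 1916:Tue✓ 1917:Wed✓ 1918:Thu✓ 1919:Fri 1920:Sun 1921:Mon 1922:Tue✓ 1923:Wed✓ 1924:Fri 1925:Sat 1926:Sun 1927:Mon 1928:Wed✓ 1929:Thu✓ 1930:Fri …(9 more)… 1940:Thu✓ 1941:Fri 1942:Sat 1943:Sun 1944:Tue✓ 1945:Wed✓ 1946:Thu✓ 1947:Fri 1948:Sun 1949:Mon 1950:Tue✓ 1951:Wed✓ 1952:Fri 1953:Sat 1954:Sun
Years with five Thursdays: 1916, 1917, 1918, 1922, 1923, 1928, 1929, 1933, 1934, 1935, 1939, 1940, 1944, 1945, 1946, 1950, 1951 → 17.

17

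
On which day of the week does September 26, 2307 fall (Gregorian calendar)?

Thursday

January 1, 2307 is a Tuesday.
September 26 is day 269 of the year, i.e. 268 days after Jan 1.
268 mod 7 = 2, so advance 2 weekdays from Tuesday: Thursday.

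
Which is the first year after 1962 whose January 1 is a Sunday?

1967

Jan 1 advances by 2 weekdays after a leap year and by 1 after a common year.
1962: Jan 1 is Monday.
1963: Tuesday
1964: Wednesday (leap)
1965: Friday
1966: Saturday
1967: Sunday
1967 begins on a Sunday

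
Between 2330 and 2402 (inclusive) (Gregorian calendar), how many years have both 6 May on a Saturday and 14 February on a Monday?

3

Check each year's weekday for 6 May and 14 February:
  2330: Tue/Fri  2331: Wed/Sat  2332: Fri/Sun  2333: Sat/Tue  2334: Sun/Wed  2335: Mon/Thu  2336: Wed/Fri  2337: Thu/Sun  2338: Fri/Mon  2339: Sat/Tue  2340: Mon/Wed  2341: Tue/Fri  2342: Wed/Sat  2343: Thu/Sun  …(45 more)…  2389: Sat/Tue  2390: Sun/Wed  2391: Mon/Thu  2392: Wed/Fri  2393: Thu/Sun  2394: Fri/Mon  2395: Sat/Tue  2396: Mon/Wed  2397: Tue/Fri  2398: Wed/Sat  2399: Thu/Sun  2400: Sat/Mon ✓  2401: Sun/Wed  2402: Mon/Thu
Both conditions hold in: 2344, 2372, 2400 — 3.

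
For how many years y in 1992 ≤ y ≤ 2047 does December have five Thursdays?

24

December has 31 days; it has five Thursdays when Thursday falls among the first (month-length − 28) days — i.e. when December 1 is one of Thursday/Wednesday/Tuesday.
December 1 by year: 1992:Tue✓ 1993:Wed✓ 1994:Thu✓ 1995:Fri 1996:Sun 1997:Mon 1998:Tue✓ 1999:Wed✓ 2000:Fri 2001:Sat 2002:Sun 2003:Mon 2004:Wed✓ 2005:Thu✓ 2006:Fri …(26 more)… 2033:Thu✓ 2034:Fri 2035:Sat 2036:Mon 2037:Tue✓ 2038:Wed✓ 2039:Thu✓ 2040:Sat 2041:Sun 2042:Mon 2043:Tue✓ 2044:Thu✓ 2045:Fri 2046:Sat 2047:Sun
Years with five Thursdays: 1992, 1993, 1994, 1998, 1999, 2004, 2005, 2009, 2010, 2011, 2015, 2016, 2020, 2021, 2022, 2026, 2027, 2032, 2033, 2037, 2038, 2039, 2043, 2044 → 24.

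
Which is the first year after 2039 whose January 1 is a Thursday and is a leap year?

2060

Jan 1 advances by 2 weekdays after a leap year and by 1 after a common year.
2039: Jan 1 is Saturday.
2040: Sunday (leap)
2041: Tuesday
2042: Wednesday
2043: Thursday
2044: Friday (leap)
2045: Sunday
2046: Monday
2047: Tuesday
2048: Wednesday (leap)
2049: Friday
2050: Saturday
2051: Sunday
2052: Monday (leap)
2053: Wednesday
2054: Thursday
2055: Friday
2056: Saturday (leap)
2057: Monday
2058: Tuesday
2059: Wednesday
2060: Thursday (leap)
2060 begins on a Thursday and is a leap year.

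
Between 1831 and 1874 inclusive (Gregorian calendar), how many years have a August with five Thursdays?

19

August has 31 days; it has five Thursdays when Thursday falls among the first (month-length − 28) days — i.e. when August 1 is one of Thursday/Wednesday/Tuesday.
August 1 by year: 1831:Mon 1832:Wed✓ 1833:Thu✓ 1834:Fri 1835:Sat 1836:Mon 1837:Tue✓ 1838:Wed✓ 1839:Thu✓ 1840:Sat 1841:Sun 1842:Mon 1843:Tue✓ 1844:Thu✓ 1845:Fri …(14 more)… 1860:Wed✓ 1861:Thu✓ 1862:Fri 1863:Sat 1864:Mon 1865:Tue✓ 1866:Wed✓ 1867:Thu✓ 1868:Sat 1869:Sun 1870:Mon 1871:Tue✓ 1872:Thu✓ 1873:Fri 1874:Sat
Years with five Thursdays: 1832, 1833, 1837, 1838, 1839, 1843, 1844, 1848, 1849, 1850, 1854, 1855, 1860, 1861, 1865, 1866, 1867, 1871, 1872 → 19.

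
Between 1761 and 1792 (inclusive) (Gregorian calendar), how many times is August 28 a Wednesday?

4

Track August 28's weekday year by year (advancing +1, or +2 across a Feb 29):
  1761: Fri  1762: Sat (+1)  1763: Sun (+1)  1764: Tue (+2)  1765: Wed (+1) ✓
  1766: Thu (+1)  1767: Fri (+1)  1768: Sun (+2)  1769: Mon (+1)  1770: Tue (+1)
  1771: Wed (+1) ✓  1772: Fri (+2)  1773: Sat (+1)  1774: Sun (+1)  … (4 more years) …
  1779: Sat (+1)  1780: Mon (+2)  1781: Tue (+1)  1782: Wed (+1) ✓  1783: Thu (+1)
  1784: Sat (+2)  1785: Sun (+1)  1786: Mon (+1)  1787: Tue (+1)  1788: Thu (+2)
  1789: Fri (+1)  1790: Sat (+1)  1791: Sun (+1)  1792: Tue (+2)
Wednesday years: 1765, 1771, 1776, 1782 — 4 in total.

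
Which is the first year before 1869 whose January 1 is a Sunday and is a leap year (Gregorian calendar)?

1860

Jan 1 advances by 2 weekdays after a leap year and by 1 after a common year.
1869: Jan 1 is Friday.
1868: Wednesday (leap)
1867: Tuesday
1866: Monday
1865: Sunday
1864: Friday (leap)
1863: Thursday
1862: Wednesday
1861: Tuesday
1860: Sunday (leap)
1860 begins on a Sunday and is a leap year.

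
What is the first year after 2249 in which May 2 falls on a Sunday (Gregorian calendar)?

2252

From one year to the next, a fixed date's weekday advances by 1, or by 2 when a Feb 29 lies between the two dates.
2249: May 2 is Wednesday.
2250: Thursday (+1)
2251: Friday (+1)
2252: Sunday (+2)
May 2 falls on a Sunday in 2252.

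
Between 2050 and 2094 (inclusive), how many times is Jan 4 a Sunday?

7

Track Jan 4's weekday year by year (advancing +1, or +2 across a Feb 29):
  2050: Tue  2051: Wed (+1)  2052: Thu (+1)  2053: Sat (+2)  2054: Sun (+1) ✓
  2055: Mon (+1)  2056: Tue (+1)  2057: Thu (+2)  2058: Fri (+1)  2059: Sat (+1)
  2060: Sun (+1) ✓  2061: Tue (+2)  2062: Wed (+1)  2063: Thu (+1)  … (17 more years) …
  2081: Sat (+2)  2082: Sun (+1) ✓  2083: Mon (+1)  2084: Tue (+1)  2085: Thu (+2)
  2086: Fri (+1)  2087: Sat (+1)  2088: Sun (+1) ✓  2089: Tue (+2)  2090: Wed (+1)
  2091: Thu (+1)  2092: Fri (+1)  2093: Sun (+2) ✓  2094: Mon (+1)
Sunday years: 2054, 2060, 2065, 2071, 2082, 2088, 2093 — 7 in total.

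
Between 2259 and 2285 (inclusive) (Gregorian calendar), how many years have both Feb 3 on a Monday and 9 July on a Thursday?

Check each year's weekday for Feb 3 and 9 July:
  2259: Thu/Sat  2260: Fri/Mon  2261: Sun/Tue  2262: Mon/Wed  2263: Tue/Thu  2264: Wed/Sat  2265: Fri/Sun  2266: Sat/Mon  2267: Sun/Tue  2268: Mon/Thu ✓  2269: Wed/Fri  2270: Thu/Sat  2271: Fri/Sun  2272: Sat/Tue  2273: Mon/Wed  2274: Tue/Thu  2275: Wed/Fri  2276: Thu/Sun  2277: Sat/Mon  2278: Sun/Tue  2279: Mon/Wed  2280: Tue/Fri  2281: Thu/Sat  2282: Fri/Sun  2283: Sat/Mon  2284: Sun/Wed  2285: Tue/Thu
Both conditions hold in: 2268 — 1.

1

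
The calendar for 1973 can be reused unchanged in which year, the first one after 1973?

1979

Two years share a calendar iff Jan 1 falls on the same weekday and both are leap or both are common. 1973: Jan 1 is Monday, common year.
1974: Jan 1 Tuesday, common
1975: Jan 1 Wednesday, common
1976: Jan 1 Thursday, leap
1977: Jan 1 Saturday, common
1978: Jan 1 Sunday, common
1979: Jan 1 Monday, common
1979 matches on both conditions.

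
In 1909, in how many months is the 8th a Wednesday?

Check the 8th of each month of 1909: Jan 8: Fri, Feb 8: Mon, Mar 8: Mon, Apr 8: Thu, May 8: Sat, Jun 8: Tue, Jul 8: Thu, Aug 8: Sun, Sep 8: Wed, Oct 8: Fri, Nov 8: Mon, Dec 8: Wed.
Wednesday occurs in September, December — 2 months.

2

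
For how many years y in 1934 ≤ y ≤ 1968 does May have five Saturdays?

14

May has 31 days; it has five Saturdays when Saturday falls among the first (month-length − 28) days — i.e. when May 1 is one of Saturday/Friday/Thursday.
May 1 by year: 1934:Tue 1935:Wed 1936:Fri✓ 1937:Sat✓ 1938:Sun 1939:Mon 1940:Wed 1941:Thu✓ 1942:Fri✓ 1943:Sat✓ 1944:Mon 1945:Tue 1946:Wed 1947:Thu✓ 1948:Sat✓ …(5 more)… 1954:Sat✓ 1955:Sun 1956:Tue 1957:Wed 1958:Thu✓ 1959:Fri✓ 1960:Sun 1961:Mon 1962:Tue 1963:Wed 1964:Fri✓ 1965:Sat✓ 1966:Sun 1967:Mon 1968:Wed
Years with five Saturdays: 1936, 1937, 1941, 1942, 1943, 1947, 1948, 1952, 1953, 1954, 1958, 1959, 1964, 1965 → 14.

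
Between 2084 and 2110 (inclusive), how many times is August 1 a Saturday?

Track August 1's weekday year by year (advancing +1, or +2 across a Feb 29):
  2084: Tue  2085: Wed (+1)  2086: Thu (+1)  2087: Fri (+1)  2088: Sun (+2)
  2089: Mon (+1)  2090: Tue (+1)  2091: Wed (+1)  2092: Fri (+2)  2093: Sat (+1) ✓
  2094: Sun (+1)  2095: Mon (+1)  2096: Wed (+2)  2097: Thu (+1)  2098: Fri (+1)
  2099: Sat (+1) ✓  2100: Sun (+1)  2101: Mon (+1)  2102: Tue (+1)  2103: Wed (+1)
  2104: Fri (+2)  2105: Sat (+1) ✓  2106: Sun (+1)  2107: Mon (+1)  2108: Wed (+2)
  2109: Thu (+1)  2110: Fri (+1)
Saturday years: 2093, 2099, 2105 — 3 in total.

3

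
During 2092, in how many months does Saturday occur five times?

A month of length L has five Saturdays iff its first Saturday is on day ≤ L−28 (so day 1–3 in a 31-day month, 1–2 in a 30-day month, day 1 in a leap February).
Checking each month of 2092: Jan starts Tue (31d); Feb starts Fri (29d); Mar starts Sat (31d) ✓; Apr starts Tue (30d); May starts Thu (31d) ✓; Jun starts Sun (30d); Jul starts Tue (31d); Aug starts Fri (31d) ✓; Sep starts Mon (30d); Oct starts Wed (31d); Nov starts Sat (30d) ✓; Dec starts Mon (31d).
Five-Saturday months: March, May, August, November → 4.

4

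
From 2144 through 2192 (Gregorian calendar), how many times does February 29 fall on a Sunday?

Leap years in 2144–2192: 13 of them.
Feb 29 weekday advances by 5 (mod 7) from one leap year to the next four years later (or differs when a century non-leap intervenes).
Leap-day weekdays: 2144:Sat 2148:Thu 2152:Tue 2156:Sun✓ 2160:Fri 2164:Wed 2168:Mon 2172:Sat 2176:Thu 2180:Tue 2184:Sun✓ 2188:Fri 2192:Wed
Sunday: 2156, 2184 → 2.

2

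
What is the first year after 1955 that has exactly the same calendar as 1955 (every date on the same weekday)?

Two years share a calendar iff Jan 1 falls on the same weekday and both are leap or both are common. 1955: Jan 1 is Saturday, common year.
1956: Jan 1 Sunday, leap
1957: Jan 1 Tuesday, common
1958: Jan 1 Wednesday, common
1959: Jan 1 Thursday, common
1960: Jan 1 Friday, leap
1961: Jan 1 Sunday, common
1962: Jan 1 Monday, common
1963: Jan 1 Tuesday, common
1964: Jan 1 Wednesday, leap
1965: Jan 1 Friday, common
1966: Jan 1 Saturday, common
1966 matches on both conditions.

1966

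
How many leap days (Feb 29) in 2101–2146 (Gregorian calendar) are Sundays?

Leap years in 2101–2146: 11 of them.
Feb 29 weekday advances by 5 (mod 7) from one leap year to the next four years later (or differs when a century non-leap intervenes).
Leap-day weekdays: 2104:Fri 2108:Wed 2112:Mon 2116:Sat 2120:Thu 2124:Tue 2128:Sun✓ 2132:Fri 2136:Wed 2140:Mon 2144:Sat
Sunday: 2128 → 1.

1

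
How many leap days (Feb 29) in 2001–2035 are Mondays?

1

Leap years in 2001–2035: 8 of them.
Feb 29 weekday advances by 5 (mod 7) from one leap year to the next four years later (or differs when a century non-leap intervenes).
Leap-day weekdays: 2004:Sun 2008:Fri 2012:Wed 2016:Mon✓ 2020:Sat 2024:Thu 2028:Tue 2032:Sun
Monday: 2016 → 1.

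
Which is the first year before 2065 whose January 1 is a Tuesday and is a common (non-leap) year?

2058

Jan 1 advances by 2 weekdays after a leap year and by 1 after a common year.
2065: Jan 1 is Thursday.
2064: Tuesday (leap)
2063: Monday
2062: Sunday
2061: Saturday
2060: Thursday (leap)
2059: Wednesday
2058: Tuesday
2058 begins on a Tuesday and is a common year.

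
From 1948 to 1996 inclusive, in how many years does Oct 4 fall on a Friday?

Track Oct 4's weekday year by year (advancing +1, or +2 across a Feb 29):
  1948: Mon  1949: Tue (+1)  1950: Wed (+1)  1951: Thu (+1)  1952: Sat (+2)
  1953: Sun (+1)  1954: Mon (+1)  1955: Tue (+1)  1956: Thu (+2)  1957: Fri (+1) ✓
  1958: Sat (+1)  1959: Sun (+1)  1960: Tue (+2)  1961: Wed (+1)  … (21 more years) …
  1983: Tue (+1)  1984: Thu (+2)  1985: Fri (+1) ✓  1986: Sat (+1)  1987: Sun (+1)
  1988: Tue (+2)  1989: Wed (+1)  1990: Thu (+1)  1991: Fri (+1) ✓  1992: Sun (+2)
  1993: Mon (+1)  1994: Tue (+1)  1995: Wed (+1)  1996: Fri (+2) ✓
Friday years: 1957, 1963, 1968, 1974, 1985, 1991, 1996 — 7 in total.

7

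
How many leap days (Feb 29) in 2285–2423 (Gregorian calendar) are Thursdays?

4

Leap years in 2285–2423: 33 of them.
Feb 29 weekday advances by 5 (mod 7) from one leap year to the next four years later (or differs when a century non-leap intervenes).
Leap-day weekdays: 2288:Wed 2292:Mon 2296:Sat 2304:Mon 2308:Sat 2312:Thu✓ 2316:Tue 2320:Sun 2324:Fri 2328:Wed 2332:Mon 2336:Sat 2340:Thu✓ …(7 more)… 2372:Tue 2376:Sun 2380:Fri 2384:Wed 2388:Mon 2392:Sat 2396:Thu✓ 2400:Tue 2404:Sun 2408:Fri 2412:Wed 2416:Mon 2420:Sat
Thursday: 2312, 2340, 2368, 2396 → 4.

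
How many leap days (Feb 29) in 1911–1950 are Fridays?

Leap years in 1911–1950: 10 of them.
Feb 29 weekday advances by 5 (mod 7) from one leap year to the next four years later (or differs when a century non-leap intervenes).
Leap-day weekdays: 1912:Thu 1916:Tue 1920:Sun 1924:Fri✓ 1928:Wed 1932:Mon 1936:Sat 1940:Thu 1944:Tue 1948:Sun
Friday: 1924 → 1.

1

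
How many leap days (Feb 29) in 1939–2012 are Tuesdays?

Leap years in 1939–2012: 19 of them.
Feb 29 weekday advances by 5 (mod 7) from one leap year to the next four years later (or differs when a century non-leap intervenes).
Leap-day weekdays: 1940:Thu 1944:Tue✓ 1948:Sun 1952:Fri 1956:Wed 1960:Mon 1964:Sat 1968:Thu 1972:Tue✓ 1976:Sun 1980:Fri 1984:Wed 1988:Mon 1992:Sat 1996:Thu 2000:Tue✓ 2004:Sun 2008:Fri 2012:Wed
Tuesday: 1944, 1972, 2000 → 3.

3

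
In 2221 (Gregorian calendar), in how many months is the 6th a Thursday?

2

Check the 6th of each month of 2221: Jan 6: Sat, Feb 6: Tue, Mar 6: Tue, Apr 6: Fri, May 6: Sun, Jun 6: Wed, Jul 6: Fri, Aug 6: Mon, Sep 6: Thu, Oct 6: Sat, Nov 6: Tue, Dec 6: Thu.
Thursday occurs in September, December — 2 months.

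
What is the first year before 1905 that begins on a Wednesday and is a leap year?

Jan 1 advances by 2 weekdays after a leap year and by 1 after a common year.
1905: Jan 1 is Sunday.
1904: Friday (leap)
1903: Thursday
1902: Wednesday
1901: Tuesday
1900: Monday
1899: Sunday
1898: Saturday
1897: Friday
1896: Wednesday (leap)
1896 begins on a Wednesday and is a leap year.

1896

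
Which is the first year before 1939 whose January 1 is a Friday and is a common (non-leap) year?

1937

Jan 1 advances by 2 weekdays after a leap year and by 1 after a common year.
1939: Jan 1 is Sunday.
1938: Saturday
1937: Friday
1937 begins on a Friday and is a common year.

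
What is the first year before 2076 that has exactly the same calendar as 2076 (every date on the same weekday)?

2048

Two years share a calendar iff Jan 1 falls on the same weekday and both are leap or both are common. 2076: Jan 1 is Wednesday, leap year.
2075: Jan 1 Tuesday, common
2074: Jan 1 Monday, common
2073: Jan 1 Sunday, common
2072: Jan 1 Friday, leap
2071: Jan 1 Thursday, common
2070: Jan 1 Wednesday, common
2069: Jan 1 Tuesday, common
2068: Jan 1 Sunday, leap
2067: Jan 1 Saturday, common
2066: Jan 1 Friday, common
2065: Jan 1 Thursday, common
2064: Jan 1 Tuesday, leap
2063: Jan 1 Monday, common
2062: Jan 1 Sunday, common
2061: Jan 1 Saturday, common
2060: Jan 1 Thursday, leap
2059: Jan 1 Wednesday, common
2058: Jan 1 Tuesday, common
2057: Jan 1 Monday, common
2056: Jan 1 Saturday, leap
2055: Jan 1 Friday, common
2054: Jan 1 Thursday, common
2053: Jan 1 Wednesday, common
2052: Jan 1 Monday, leap
2051: Jan 1 Sunday, common
2050: Jan 1 Saturday, common
2049: Jan 1 Friday, common
2048: Jan 1 Wednesday, leap
2048 matches on both conditions.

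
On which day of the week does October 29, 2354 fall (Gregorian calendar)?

Friday

January 1, 2354 is a Friday.
October 29 is day 302 of the year, i.e. 301 days after Jan 1.
301 mod 7 = 0, so advance 0 weekdays from Friday: Friday.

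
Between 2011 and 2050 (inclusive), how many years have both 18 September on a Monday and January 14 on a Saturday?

Check each year's weekday for 18 September and January 14:
  2011: Sun/Fri  2012: Tue/Sat  2013: Wed/Mon  2014: Thu/Tue  2015: Fri/Wed  2016: Sun/Thu  2017: Mon/Sat ✓  2018: Tue/Sun  2019: Wed/Mon  2020: Fri/Tue  2021: Sat/Thu  2022: Sun/Fri  2023: Mon/Sat ✓  2024: Wed/Sun  …(12 more)…  2037: Fri/Wed  2038: Sat/Thu  2039: Sun/Fri  2040: Tue/Sat  2041: Wed/Mon  2042: Thu/Tue  2043: Fri/Wed  2044: Sun/Thu  2045: Mon/Sat ✓  2046: Tue/Sun  2047: Wed/Mon  2048: Fri/Tue  2049: Sat/Thu  2050: Sun/Fri
Both conditions hold in: 2017, 2023, 2034, 2045 — 4.

4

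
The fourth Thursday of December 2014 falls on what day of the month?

December 1, 2014 is a Monday, so the first Thursday is the 4th.
The fourth Thursday is 4 + 21 = 25.

25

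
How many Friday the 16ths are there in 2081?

Check the 16th of each month of 2081: Jan 16: Thu, Feb 16: Sun, Mar 16: Sun, Apr 16: Wed, May 16: Fri, Jun 16: Mon, Jul 16: Wed, Aug 16: Sat, Sep 16: Tue, Oct 16: Thu, Nov 16: Sun, Dec 16: Tue.
Friday occurs in May — 1 month.

1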